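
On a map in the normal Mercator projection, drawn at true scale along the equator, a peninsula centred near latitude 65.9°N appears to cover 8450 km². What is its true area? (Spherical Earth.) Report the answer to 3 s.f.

1410 km²

Mercator is conformal, so the point scale is isotropic: h = k = sec φ = 1/cos φ.
Areal scale = k² = sec²φ = 1/cos²(65.9°) = 1/0.4083² = 5.998.
True area = apparent / (areal scale) = 8450 / 5.998 ≈ 1410 km².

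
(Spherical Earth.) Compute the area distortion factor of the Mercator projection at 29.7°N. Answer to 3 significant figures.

1.33

Mercator is conformal, so the point scale is isotropic: h = k = sec φ = 1/cos φ.
Areal scale = k² = sec²φ = 1/cos²(29.7°) = 1/0.8686² = 1.325.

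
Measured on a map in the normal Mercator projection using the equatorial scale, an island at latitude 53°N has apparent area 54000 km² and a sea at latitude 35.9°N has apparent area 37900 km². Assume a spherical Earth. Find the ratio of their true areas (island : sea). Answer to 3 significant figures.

0.786

On Mercator the areal scale is sec²φ, so true area = apparent × cos²φ.
True area of island: 54000 × cos²(53°) = 54000 × 0.3622 = 19560 km².
True area of sea: 37900 × cos²(35.9°) = 37900 × 0.6562 = 24870 km².
Ratio = 19560 / 24870 ≈ 0.786.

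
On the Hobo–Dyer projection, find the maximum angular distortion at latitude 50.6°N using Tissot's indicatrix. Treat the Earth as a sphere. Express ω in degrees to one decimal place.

Hobo–Dyer is a cylindrical equal-area projection with standard parallels at ±37.5°. A cylindrical equal-area projection with standard parallel φ₀ has meridian scale h = cos φ / cos φ₀ and parallel scale k = cos φ₀ / cos φ (so areas are preserved, h·k = 1).
At 50.6°: h = 0.8001, k = 1.250; principal scales a = 1.250, b = 0.8001.
sin(ω/2) = (a − b)/(a + b) = 0.4498/2.050 = 0.2194, so ω = 2 arcsin(0.2194) ≈ 25.4°.

25.4°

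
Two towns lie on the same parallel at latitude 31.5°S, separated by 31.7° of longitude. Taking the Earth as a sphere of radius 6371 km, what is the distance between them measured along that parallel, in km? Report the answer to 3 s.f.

Arc length along a parallel = R cos φ · Δλ (with Δλ in radians).
= 6371 × cos 31.5° × (31.7° × π/180) = 6371 × 0.8526 × 0.5533 ≈ 3010 km.

3010 km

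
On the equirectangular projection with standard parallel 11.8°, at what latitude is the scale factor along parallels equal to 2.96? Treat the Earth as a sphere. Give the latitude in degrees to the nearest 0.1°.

70.7°

With standard parallel φ₀ = 11.8°, the equirectangular projection gives x = Rλ cos φ₀, y = Rφ, so h = 1 and k = cos 11.8° / cos φ.
k = cos φ₀ / cos φ = 2.96  ⇒  cos φ = cos 11.8° / 2.96 = 0.3307.
φ = arccos(0.3307) ≈ 70.7°.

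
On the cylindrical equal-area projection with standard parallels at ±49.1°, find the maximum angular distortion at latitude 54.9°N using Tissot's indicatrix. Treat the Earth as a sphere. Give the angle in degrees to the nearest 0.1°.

Cylindrical equal-area (φ₀ = 49.1°): h = cos φ / cos 49.1° along meridians, k = cos 49.1° / cos φ along parallels; h·k = 1.
At 54.9°: h = 0.8782, k = 1.139; principal scales a = 1.139, b = 0.8782.
sin(ω/2) = (a − b)/(a + b) = 0.2605/2.017 = 0.1291, so ω = 2 arcsin(0.1291) ≈ 14.8°.

14.8°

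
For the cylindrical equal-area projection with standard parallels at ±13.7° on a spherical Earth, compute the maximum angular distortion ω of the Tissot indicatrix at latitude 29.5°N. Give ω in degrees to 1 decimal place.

A cylindrical equal-area projection with standard parallel φ₀ has meridian scale h = cos φ / cos φ₀ and parallel scale k = cos φ₀ / cos φ (so areas are preserved, h·k = 1).
At 29.5°: h = 0.8958, k = 1.116; principal scales a = 1.116, b = 0.8958.
sin(ω/2) = (a − b)/(a + b) = 0.2204/2.012 = 0.1095, so ω = 2 arcsin(0.1095) ≈ 12.6°.

12.6°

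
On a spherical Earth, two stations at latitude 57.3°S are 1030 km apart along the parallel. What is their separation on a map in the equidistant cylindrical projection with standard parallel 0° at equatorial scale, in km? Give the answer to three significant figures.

1910 km

In the plate carrée (x = Rλ, y = Rφ), meridians are true-scale (h = 1) and parallels are stretched by k = sec φ.
Along the parallel, k = sec 57.3° = 1/0.5402 = 1.851.
Map distance = 1030 × 1.851 ≈ 1910 km.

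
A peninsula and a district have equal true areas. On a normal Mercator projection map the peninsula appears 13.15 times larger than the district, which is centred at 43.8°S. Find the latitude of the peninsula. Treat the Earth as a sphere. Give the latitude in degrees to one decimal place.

78.5°

Mercator areal scale is sec²φ, so apparent-area ratio = sec²φ₁ / sec²φ₂ = cos²φ₂ / cos²φ₁.
cos²φ₂ / cos²φ₁ = 13.15  ⇒  cos φ₁ = cos 43.8° / √13.15 = 0.7218/3.626 = 0.1990.
φ₁ = arccos(0.1990) ≈ 78.5°.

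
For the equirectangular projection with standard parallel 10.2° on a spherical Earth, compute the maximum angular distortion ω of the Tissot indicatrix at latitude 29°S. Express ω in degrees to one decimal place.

The equidistant cylindrical projection with φ₀ = 10.2° has h = 1 (meridians true) and k = cos φ₀ / cos φ along parallels.
At 29°: h = 1.000, k = 1.125; principal scales a = 1.125, b = 1.000.
sin(ω/2) = (a − b)/(a + b) = 0.1253/2.125 = 0.05895, so ω = 2 arcsin(0.05895) ≈ 6.8°.

6.8°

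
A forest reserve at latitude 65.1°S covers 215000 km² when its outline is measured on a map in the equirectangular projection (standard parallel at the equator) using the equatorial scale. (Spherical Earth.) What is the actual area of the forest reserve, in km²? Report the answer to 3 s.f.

90500 km²

In the plate carrée (x = Rλ, y = Rφ), meridians are true-scale (h = 1) and parallels are stretched by k = sec φ.
Areal scale = h·k = 1 × sec φ; at 65.1°, h = 1.000, k = 2.375, so h·k = 2.375.
True area = apparent / (areal scale) = 215000 / 2.375 ≈ 90500 km².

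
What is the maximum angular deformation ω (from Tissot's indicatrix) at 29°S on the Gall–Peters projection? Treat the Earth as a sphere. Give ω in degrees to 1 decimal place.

24.2°

Gall–Peters is a cylindrical equal-area projection with standard parallels at ±45°. A cylindrical equal-area projection with standard parallel φ₀ has meridian scale h = cos φ / cos φ₀ and parallel scale k = cos φ₀ / cos φ (so areas are preserved, h·k = 1).
At 29°: h = 1.237, k = 0.8085; principal scales a = 1.237, b = 0.8085.
sin(ω/2) = (a − b)/(a + b) = 0.4284/2.045 = 0.2095, so ω = 2 arcsin(0.2095) ≈ 24.2°.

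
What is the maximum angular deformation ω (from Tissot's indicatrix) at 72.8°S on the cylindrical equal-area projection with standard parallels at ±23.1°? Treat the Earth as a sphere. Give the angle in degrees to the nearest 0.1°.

108.7°

A cylindrical equal-area projection with standard parallel φ₀ has meridian scale h = cos φ / cos φ₀ and parallel scale k = cos φ₀ / cos φ (so areas are preserved, h·k = 1).
At 72.8°: h = 0.3215, k = 3.111; principal scales a = 3.111, b = 0.3215.
sin(ω/2) = (a − b)/(a + b) = 2.789/3.432 = 0.8127, so ω = 2 arcsin(0.8127) ≈ 108.7°.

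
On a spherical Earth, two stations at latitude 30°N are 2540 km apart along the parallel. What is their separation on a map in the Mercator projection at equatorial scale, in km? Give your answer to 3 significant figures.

2930 km

For Mercator, h = k = sec φ (a conformal cylindrical projection has a single point scale, 1/cos φ).
Along the parallel, k = sec 30° = 1/0.8660 = 1.155.
Map distance = 2540 × 1.155 ≈ 2930 km.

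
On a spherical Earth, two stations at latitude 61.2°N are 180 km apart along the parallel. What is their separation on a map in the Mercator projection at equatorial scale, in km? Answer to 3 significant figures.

Mercator is conformal, so the point scale is isotropic: h = k = sec φ = 1/cos φ.
Along the parallel, k = sec 61.2° = 1/0.4818 = 2.076.
Map distance = 180 × 2.076 ≈ 374 km.

374 km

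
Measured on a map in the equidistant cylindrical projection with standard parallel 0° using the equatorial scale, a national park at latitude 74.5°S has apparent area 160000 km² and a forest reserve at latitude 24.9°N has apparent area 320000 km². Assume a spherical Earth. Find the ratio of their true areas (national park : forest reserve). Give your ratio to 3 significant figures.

On the plate carrée, areal scale = h·k = 1 × sec φ, so true area = apparent × cos φ.
True area of national park: 160000 × cos(74.5°) = 160000 × 0.2672 = 42760 km².
True area of forest reserve: 320000 × cos(24.9°) = 320000 × 0.9070 = 290300 km².
Ratio = 42760 / 290300 ≈ 0.147.

0.147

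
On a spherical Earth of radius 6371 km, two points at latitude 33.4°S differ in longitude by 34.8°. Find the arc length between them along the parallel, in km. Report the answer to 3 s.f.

Arc length along a parallel = R cos φ · Δλ (with Δλ in radians).
= 6371 × cos 33.4° × (34.8° × π/180) = 6371 × 0.8348 × 0.6074 ≈ 3230 km.

3230 km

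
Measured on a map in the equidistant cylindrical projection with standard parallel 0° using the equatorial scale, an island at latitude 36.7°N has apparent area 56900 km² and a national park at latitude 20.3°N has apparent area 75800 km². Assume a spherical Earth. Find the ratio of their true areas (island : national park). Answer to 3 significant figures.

0.642

On the plate carrée, areal scale = h·k = 1 × sec φ, so true area = apparent × cos φ.
True area of island: 56900 × cos(36.7°) = 56900 × 0.8018 = 45620 km².
True area of national park: 75800 × cos(20.3°) = 75800 × 0.9379 = 71090 km².
Ratio = 45620 / 71090 ≈ 0.642.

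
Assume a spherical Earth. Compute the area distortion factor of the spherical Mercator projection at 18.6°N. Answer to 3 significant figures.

The Mercator projection is conformal; its linear scale factor is the same in every direction and equals sec φ = 1/cos φ.
Areal scale = k² = sec²φ = 1/cos²(18.6°) = 1/0.9478² = 1.113.

1.11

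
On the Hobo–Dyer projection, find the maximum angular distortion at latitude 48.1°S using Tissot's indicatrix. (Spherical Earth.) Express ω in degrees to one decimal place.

The Hobo–Dyer projection is cylindrical equal-area with φ₀ = 37.5°. A cylindrical equal-area projection with standard parallel φ₀ has meridian scale h = cos φ / cos φ₀ and parallel scale k = cos φ₀ / cos φ (so areas are preserved, h·k = 1).
At 48.1°: h = 0.8418, k = 1.188; principal scales a = 1.188, b = 0.8418.
sin(ω/2) = (a − b)/(a + b) = 0.3462/2.030 = 0.1705, so ω = 2 arcsin(0.1705) ≈ 19.6°.

19.6°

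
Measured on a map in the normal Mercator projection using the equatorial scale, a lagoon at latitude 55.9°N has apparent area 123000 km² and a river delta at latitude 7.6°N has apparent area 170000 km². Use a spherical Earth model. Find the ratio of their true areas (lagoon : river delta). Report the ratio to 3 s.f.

On Mercator the areal scale is sec²φ, so true area = apparent × cos²φ.
True area of lagoon: 123000 × cos²(55.9°) = 123000 × 0.3143 = 38660 km².
True area of river delta: 170000 × cos²(7.6°) = 170000 × 0.9825 = 167000 km².
Ratio = 38660 / 167000 ≈ 0.231.

0.231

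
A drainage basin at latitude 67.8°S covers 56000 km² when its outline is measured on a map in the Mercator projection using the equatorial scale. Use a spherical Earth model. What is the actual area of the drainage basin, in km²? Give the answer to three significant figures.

7990 km²

The Mercator projection is conformal; its linear scale factor is the same in every direction and equals sec φ = 1/cos φ.
Areal scale = k² = sec²φ = 1/cos²(67.8°) = 1/0.3778² = 7.005.
True area = apparent / (areal scale) = 56000 / 7.005 ≈ 7990 km².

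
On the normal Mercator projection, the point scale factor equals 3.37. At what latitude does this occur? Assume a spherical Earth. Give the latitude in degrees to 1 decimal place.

72.7°

Mercator scale is k = sec φ = 1/cos φ.
1/cos φ = 3.37  ⇒  cos φ = 0.2967  ⇒  φ = arccos(0.2967) ≈ 72.7°.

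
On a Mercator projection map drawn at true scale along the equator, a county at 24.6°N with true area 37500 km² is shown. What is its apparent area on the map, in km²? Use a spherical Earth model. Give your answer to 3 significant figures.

45400 km²

Mercator is conformal, so the point scale is isotropic: h = k = sec φ = 1/cos φ.
Areal scale = k² = sec²φ = 1/cos²(24.6°) = 1/0.9092² = 1.210.
Apparent area = 37500 × 1.210 ≈ 45400 km².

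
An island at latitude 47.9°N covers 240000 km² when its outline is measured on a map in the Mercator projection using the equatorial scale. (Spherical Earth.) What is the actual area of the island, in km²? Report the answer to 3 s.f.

Mercator is conformal, so the point scale is isotropic: h = k = sec φ = 1/cos φ.
Areal scale = k² = sec²φ = 1/cos²(47.9°) = 1/0.6704² = 2.225.
True area = apparent / (areal scale) = 240000 / 2.225 ≈ 108000 km².

108000 km²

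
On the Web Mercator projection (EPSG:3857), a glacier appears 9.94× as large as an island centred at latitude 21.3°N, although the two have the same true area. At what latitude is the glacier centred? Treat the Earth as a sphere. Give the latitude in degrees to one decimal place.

Mercator areal scale is sec²φ, so apparent-area ratio = sec²φ₁ / sec²φ₂ = cos²φ₂ / cos²φ₁.
cos²φ₂ / cos²φ₁ = 9.94  ⇒  cos φ₁ = cos 21.3° / √9.94 = 0.9317/3.153 = 0.2955.
φ₁ = arccos(0.2955) ≈ 72.8°.

72.8°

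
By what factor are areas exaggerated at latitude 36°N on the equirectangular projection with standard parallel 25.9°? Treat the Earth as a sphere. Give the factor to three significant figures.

1.11

In the equirectangular projection with standard parallel φ₀ = 25.9° (x = Rλ cos φ₀, y = Rφ), meridians are true-scale (h = 1) and the parallel scale is k = cos φ₀ / cos φ.
Areal scale = h·k = 1 × cos φ₀ / cos φ; at 36°, h = 1.000, k = 1.112, so h·k = 1.112.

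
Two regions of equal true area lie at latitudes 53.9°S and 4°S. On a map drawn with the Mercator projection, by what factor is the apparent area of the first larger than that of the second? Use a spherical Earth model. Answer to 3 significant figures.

2.87

On Mercator, area is exaggerated by sec²φ = 1/cos²φ.
At 53.9°: sec²(53.9°) = 1/0.5892² = 2.881.
At 4°: sec²(4°) = 1/0.9976² = 1.005.
Ratio = 2.881/1.005 = cos²(4°)/cos²(53.9°) ≈ 2.87.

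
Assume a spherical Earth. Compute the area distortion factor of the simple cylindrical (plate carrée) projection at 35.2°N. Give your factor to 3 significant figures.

Plate carrée maps x = Rλ, y = Rφ. The meridian scale is h = 1 and the parallel scale is k = 1/cos φ = sec φ.
Areal scale = h·k = 1 × sec φ; at 35.2°, h = 1.000, k = 1.224, so h·k = 1.224.

1.22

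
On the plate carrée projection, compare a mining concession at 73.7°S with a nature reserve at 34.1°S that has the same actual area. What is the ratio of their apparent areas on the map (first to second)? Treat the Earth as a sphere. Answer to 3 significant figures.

For the equirectangular projection with φ₀ = 0 (plate carrée), h = 1 along meridians and k = sec φ along parallels.
Areal scale at 73.7°: h·k = 1.000 × 3.563 = 3.563.
Areal scale at 34.1°: h·k = 1.000 × 1.208 = 1.208.
Ratio = 3.563/1.208 ≈ 2.95.

2.95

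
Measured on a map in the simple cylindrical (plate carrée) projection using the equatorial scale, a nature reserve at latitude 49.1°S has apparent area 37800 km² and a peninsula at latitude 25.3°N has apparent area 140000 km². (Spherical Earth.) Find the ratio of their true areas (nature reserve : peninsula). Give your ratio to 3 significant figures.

Plate carrée has h = 1 and k = sec φ, giving areal scale sec φ; true area = (apparent area) · cos φ.
True area of nature reserve: 37800 × cos(49.1°) = 37800 × 0.6547 = 24750 km².
True area of peninsula: 140000 × cos(25.3°) = 140000 × 0.9041 = 126600 km².
Ratio = 24750 / 126600 ≈ 0.196.

0.196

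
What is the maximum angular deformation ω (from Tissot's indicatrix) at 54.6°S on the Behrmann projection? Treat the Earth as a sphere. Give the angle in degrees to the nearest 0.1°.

44.9°

The Behrmann projection is cylindrical equal-area with φ₀ = 30°. A cylindrical equal-area projection with standard parallel φ₀ has meridian scale h = cos φ / cos φ₀ and parallel scale k = cos φ₀ / cos φ (so areas are preserved, h·k = 1).
At 54.6°: h = 0.6689, k = 1.495; principal scales a = 1.495, b = 0.6689.
sin(ω/2) = (a − b)/(a + b) = 0.8261/2.164 = 0.3818, so ω = 2 arcsin(0.3818) ≈ 44.9°.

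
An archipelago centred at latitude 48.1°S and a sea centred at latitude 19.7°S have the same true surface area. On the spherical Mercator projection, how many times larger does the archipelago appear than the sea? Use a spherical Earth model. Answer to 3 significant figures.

1.99

Mercator areal scale is sec²φ.
At 48.1°: sec²(48.1°) = 1/0.6678² = 2.242.
At 19.7°: sec²(19.7°) = 1/0.9415² = 1.128.
Ratio = 2.242/1.128 = cos²(19.7°)/cos²(48.1°) ≈ 1.99.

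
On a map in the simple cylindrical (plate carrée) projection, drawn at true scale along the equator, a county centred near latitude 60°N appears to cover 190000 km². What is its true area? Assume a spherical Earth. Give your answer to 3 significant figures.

95000 km²

In the plate carrée (x = Rλ, y = Rφ), meridians are true-scale (h = 1) and parallels are stretched by k = sec φ.
Areal scale = h·k = 1 × sec φ; at 60°, h = 1.000, k = 2.000, so h·k = 2.000.
True area = apparent / (areal scale) = 190000 / 2.000 ≈ 95000 km².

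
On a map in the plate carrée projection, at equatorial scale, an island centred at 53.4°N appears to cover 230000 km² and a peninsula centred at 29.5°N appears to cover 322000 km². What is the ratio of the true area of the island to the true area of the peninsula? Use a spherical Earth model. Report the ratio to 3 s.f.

Plate carrée has h = 1 and k = sec φ, giving areal scale sec φ; true area = (apparent area) · cos φ.
True area of island: 230000 × cos(53.4°) = 230000 × 0.5962 = 137100 km².
True area of peninsula: 322000 × cos(29.5°) = 322000 × 0.8704 = 280300 km².
Ratio = 137100 / 280300 ≈ 0.489.

0.489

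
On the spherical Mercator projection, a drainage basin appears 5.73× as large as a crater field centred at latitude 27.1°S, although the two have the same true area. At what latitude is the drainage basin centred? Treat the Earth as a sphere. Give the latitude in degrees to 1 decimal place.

68.2°

For equal true areas on Mercator, apparent areas scale as sec²φ, so the ratio is cos²φ₂ / cos²φ₁.
cos²φ₂ / cos²φ₁ = 5.73  ⇒  cos φ₁ = cos 27.1° / √5.73 = 0.8902/2.394 = 0.3719.
φ₁ = arccos(0.3719) ≈ 68.2°.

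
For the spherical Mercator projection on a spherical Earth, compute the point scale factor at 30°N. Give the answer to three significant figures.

1.15

Mercator is conformal, so the point scale is isotropic: h = k = sec φ = 1/cos φ.
k = 1/cos 30° = 1/0.8660 = 1.155.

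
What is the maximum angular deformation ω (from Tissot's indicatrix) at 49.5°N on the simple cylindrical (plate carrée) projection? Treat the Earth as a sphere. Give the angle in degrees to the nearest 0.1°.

24.5°

In the plate carrée (x = Rλ, y = Rφ), meridians are true-scale (h = 1) and parallels are stretched by k = sec φ.
At 49.5°: h = 1.000, k = 1.540; principal scales a = 1.540, b = 1.000.
sin(ω/2) = (a − b)/(a + b) = 0.5398/2.540 = 0.2125, so ω = 2 arcsin(0.2125) ≈ 24.5°.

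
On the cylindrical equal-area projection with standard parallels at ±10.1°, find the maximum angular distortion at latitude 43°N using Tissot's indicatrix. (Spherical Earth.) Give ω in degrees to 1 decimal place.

33.6°

A cylindrical equal-area projection with standard parallel φ₀ has meridian scale h = cos φ / cos φ₀ and parallel scale k = cos φ₀ / cos φ (so areas are preserved, h·k = 1).
At 43°: h = 0.7429, k = 1.346; principal scales a = 1.346, b = 0.7429.
sin(ω/2) = (a − b)/(a + b) = 0.6033/2.089 = 0.2888, so ω = 2 arcsin(0.2888) ≈ 33.6°.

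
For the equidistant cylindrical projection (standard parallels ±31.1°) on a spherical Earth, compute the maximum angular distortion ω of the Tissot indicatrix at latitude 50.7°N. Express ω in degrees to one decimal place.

The equidistant cylindrical projection with φ₀ = 31.1° has h = 1 (meridians true) and k = cos φ₀ / cos φ along parallels.
At 50.7°: h = 1.000, k = 1.352; principal scales a = 1.352, b = 1.000.
sin(ω/2) = (a − b)/(a + b) = 0.3519/2.352 = 0.1496, so ω = 2 arcsin(0.1496) ≈ 17.2°.

17.2°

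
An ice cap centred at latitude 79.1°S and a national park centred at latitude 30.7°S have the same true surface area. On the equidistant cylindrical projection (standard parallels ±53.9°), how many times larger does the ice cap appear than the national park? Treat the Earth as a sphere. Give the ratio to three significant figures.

In the equirectangular projection with standard parallel φ₀ = 53.9° (x = Rλ cos φ₀, y = Rφ), meridians are true-scale (h = 1) and the parallel scale is k = cos φ₀ / cos φ.
Areal scale at 79.1°: h·k = 1.000 × 3.116 = 3.116.
Areal scale at 30.7°: h·k = 1.000 × 0.6852 = 0.6852.
Ratio = 3.116/0.6852 ≈ 4.55.

4.55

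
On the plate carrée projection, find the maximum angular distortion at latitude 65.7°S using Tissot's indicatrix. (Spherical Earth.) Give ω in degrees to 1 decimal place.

49.3°

For the equirectangular projection with φ₀ = 0 (plate carrée), h = 1 along meridians and k = sec φ along parallels.
At 65.7°: h = 1.000, k = 2.430; principal scales a = 2.430, b = 1.000.
sin(ω/2) = (a − b)/(a + b) = 1.430/3.430 = 0.4169, so ω = 2 arcsin(0.4169) ≈ 49.3°.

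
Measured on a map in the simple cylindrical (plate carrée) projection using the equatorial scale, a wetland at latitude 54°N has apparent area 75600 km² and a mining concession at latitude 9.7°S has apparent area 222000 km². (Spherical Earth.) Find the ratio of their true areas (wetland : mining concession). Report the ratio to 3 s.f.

Plate carrée has h = 1 and k = sec φ, giving areal scale sec φ; true area = (apparent area) · cos φ.
True area of wetland: 75600 × cos(54°) = 75600 × 0.5878 = 44440 km².
True area of mining concession: 222000 × cos(9.7°) = 222000 × 0.9857 = 218800 km².
Ratio = 44440 / 218800 ≈ 0.203.

0.203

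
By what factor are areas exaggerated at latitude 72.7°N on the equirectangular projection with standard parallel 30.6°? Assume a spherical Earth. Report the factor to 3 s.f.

In the equirectangular projection with standard parallel φ₀ = 30.6° (x = Rλ cos φ₀, y = Rφ), meridians are true-scale (h = 1) and the parallel scale is k = cos φ₀ / cos φ.
Areal scale = h·k = 1 × cos φ₀ / cos φ; at 72.7°, h = 1.000, k = 2.894, so h·k = 2.894.

2.89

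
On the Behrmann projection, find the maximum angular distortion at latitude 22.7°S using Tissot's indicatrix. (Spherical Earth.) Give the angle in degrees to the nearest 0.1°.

7.2°

Behrmann is a cylindrical equal-area projection with standard parallels at ±30°. Cylindrical equal-area (φ₀ = 30°): h = cos φ / cos 30° along meridians, k = cos 30° / cos φ along parallels; h·k = 1.
At 22.7°: h = 1.065, k = 0.9387; principal scales a = 1.065, b = 0.9387.
sin(ω/2) = (a − b)/(a + b) = 0.1265/2.004 = 0.06313, so ω = 2 arcsin(0.06313) ≈ 7.2°.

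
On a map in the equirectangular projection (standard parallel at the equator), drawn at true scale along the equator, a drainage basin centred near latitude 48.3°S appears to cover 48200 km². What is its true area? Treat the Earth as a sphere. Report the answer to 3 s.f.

Plate carrée maps x = Rλ, y = Rφ. The meridian scale is h = 1 and the parallel scale is k = 1/cos φ = sec φ.
Areal scale = h·k = 1 × sec φ; at 48.3°, h = 1.000, k = 1.503, so h·k = 1.503.
True area = apparent / (areal scale) = 48200 / 1.503 ≈ 32100 km².

32100 km²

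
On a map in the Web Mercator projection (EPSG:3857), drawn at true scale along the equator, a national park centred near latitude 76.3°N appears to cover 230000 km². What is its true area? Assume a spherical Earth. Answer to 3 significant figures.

12900 km²

The Mercator projection is conformal; its linear scale factor is the same in every direction and equals sec φ = 1/cos φ.
Areal scale = k² = sec²φ = 1/cos²(76.3°) = 1/0.2368² = 17.83.
True area = apparent / (areal scale) = 230000 / 17.83 ≈ 12900 km².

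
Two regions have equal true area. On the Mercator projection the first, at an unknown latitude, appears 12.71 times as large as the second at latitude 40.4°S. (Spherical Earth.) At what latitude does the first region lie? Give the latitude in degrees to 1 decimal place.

77.7°

For equal true areas on Mercator, apparent areas scale as sec²φ, so the ratio is cos²φ₂ / cos²φ₁.
cos²φ₂ / cos²φ₁ = 12.71  ⇒  cos φ₁ = cos 40.4° / √12.71 = 0.7615/3.565 = 0.2136.
φ₁ = arccos(0.2136) ≈ 77.7°.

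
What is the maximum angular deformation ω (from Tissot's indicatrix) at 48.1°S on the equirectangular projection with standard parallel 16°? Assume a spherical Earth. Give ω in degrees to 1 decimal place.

In the equirectangular projection with standard parallel φ₀ = 16° (x = Rλ cos φ₀, y = Rφ), meridians are true-scale (h = 1) and the parallel scale is k = cos φ₀ / cos φ.
At 48.1°: h = 1.000, k = 1.439; principal scales a = 1.439, b = 1.000.
sin(ω/2) = (a − b)/(a + b) = 0.4394/2.439 = 0.1801, so ω = 2 arcsin(0.1801) ≈ 20.8°.

20.8°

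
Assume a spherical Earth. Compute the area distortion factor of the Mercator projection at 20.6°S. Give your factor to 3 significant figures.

1.14

The Mercator projection is conformal; its linear scale factor is the same in every direction and equals sec φ = 1/cos φ.
Areal scale = k² = sec²φ = 1/cos²(20.6°) = 1/0.9361² = 1.141.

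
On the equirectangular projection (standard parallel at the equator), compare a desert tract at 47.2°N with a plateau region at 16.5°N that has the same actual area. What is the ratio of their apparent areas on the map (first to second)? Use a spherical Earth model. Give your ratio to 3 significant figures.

1.41

In the plate carrée (x = Rλ, y = Rφ), meridians are true-scale (h = 1) and parallels are stretched by k = sec φ.
Areal scale at 47.2°: h·k = 1.000 × 1.472 = 1.472.
Areal scale at 16.5°: h·k = 1.000 × 1.043 = 1.043.
Ratio = 1.472/1.043 ≈ 1.41.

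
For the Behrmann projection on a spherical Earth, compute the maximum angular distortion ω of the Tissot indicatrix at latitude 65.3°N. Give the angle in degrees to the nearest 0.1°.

The Behrmann projection is cylindrical equal-area with φ₀ = 30°. For cylindrical equal-area with standard parallel φ₀, h = cos φ / cos φ₀ and k = cos φ₀ / cos φ, so h·k = 1.
At 65.3°: h = 0.4825, k = 2.072; principal scales a = 2.072, b = 0.4825.
sin(ω/2) = (a − b)/(a + b) = 1.590/2.555 = 0.6223, so ω = 2 arcsin(0.6223) ≈ 77.0°.

77.0°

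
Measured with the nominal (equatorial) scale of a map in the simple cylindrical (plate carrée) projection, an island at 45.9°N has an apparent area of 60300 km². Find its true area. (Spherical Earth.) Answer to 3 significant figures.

42000 km²

Plate carrée maps x = Rλ, y = Rφ. The meridian scale is h = 1 and the parallel scale is k = 1/cos φ = sec φ.
Areal scale = h·k = 1 × sec φ; at 45.9°, h = 1.000, k = 1.437, so h·k = 1.437.
True area = apparent / (areal scale) = 60300 / 1.437 ≈ 42000 km².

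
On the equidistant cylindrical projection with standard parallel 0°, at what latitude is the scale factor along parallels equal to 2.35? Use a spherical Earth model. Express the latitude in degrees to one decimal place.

64.8°

Plate carrée: h = 1, k = sec φ along parallels.
sec φ = 2.35  ⇒  cos φ = 0.4255  ⇒  φ ≈ 64.8°.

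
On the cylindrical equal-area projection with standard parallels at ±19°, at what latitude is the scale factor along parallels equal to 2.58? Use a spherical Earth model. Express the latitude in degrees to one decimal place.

68.5°

Cylindrical equal-area (φ₀ = 19°): h = cos φ / cos 19° along meridians, k = cos 19° / cos φ along parallels; h·k = 1.
k = cos φ₀ / cos φ = 2.58  ⇒  cos φ = cos 19° / 2.58 = 0.3665.
φ = arccos(0.3665) ≈ 68.5°.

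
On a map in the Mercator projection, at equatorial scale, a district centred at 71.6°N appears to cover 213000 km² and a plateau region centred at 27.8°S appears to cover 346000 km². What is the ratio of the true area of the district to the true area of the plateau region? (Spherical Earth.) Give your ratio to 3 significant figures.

Since Mercator area scale is 1/cos²φ, the true area equals the apparent area multiplied by cos²φ.
True area of district: 213000 × cos²(71.6°) = 213000 × 0.09963 = 21220 km².
True area of plateau region: 346000 × cos²(27.8°) = 346000 × 0.7825 = 270700 km².
Ratio = 21220 / 270700 ≈ 0.0784.

0.0784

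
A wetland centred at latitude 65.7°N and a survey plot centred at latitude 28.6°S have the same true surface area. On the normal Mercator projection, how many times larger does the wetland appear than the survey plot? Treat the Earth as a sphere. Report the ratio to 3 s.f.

Mercator is conformal with k = sec φ, so areal scale = k² = sec²φ.
At 65.7°: sec²(65.7°) = 1/0.4115² = 5.905.
At 28.6°: sec²(28.6°) = 1/0.8780² = 1.297.
Ratio = 5.905/1.297 = cos²(28.6°)/cos²(65.7°) ≈ 4.55.

4.55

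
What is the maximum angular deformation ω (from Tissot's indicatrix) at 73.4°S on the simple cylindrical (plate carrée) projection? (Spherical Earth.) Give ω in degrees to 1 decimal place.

67.5°

Plate carrée maps x = Rλ, y = Rφ. The meridian scale is h = 1 and the parallel scale is k = 1/cos φ = sec φ.
At 73.4°: h = 1.000, k = 3.500; principal scales a = 3.500, b = 1.000.
sin(ω/2) = (a − b)/(a + b) = 2.500/4.500 = 0.5556, so ω = 2 arcsin(0.5556) ≈ 67.5°.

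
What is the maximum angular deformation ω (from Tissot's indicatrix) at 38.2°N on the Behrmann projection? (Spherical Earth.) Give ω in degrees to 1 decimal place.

Behrmann is a cylindrical equal-area projection with standard parallels at ±30°. For cylindrical equal-area with standard parallel φ₀, h = cos φ / cos φ₀ and k = cos φ₀ / cos φ, so h·k = 1.
At 38.2°: h = 0.9074, k = 1.102; principal scales a = 1.102, b = 0.9074.
sin(ω/2) = (a − b)/(a + b) = 0.1946/2.009 = 0.09684, so ω = 2 arcsin(0.09684) ≈ 11.1°.

11.1°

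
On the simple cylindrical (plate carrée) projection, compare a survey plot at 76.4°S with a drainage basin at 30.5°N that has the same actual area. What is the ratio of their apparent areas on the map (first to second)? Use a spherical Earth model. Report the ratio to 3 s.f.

Plate carrée maps x = Rλ, y = Rφ. The meridian scale is h = 1 and the parallel scale is k = 1/cos φ = sec φ.
Areal scale at 76.4°: h·k = 1.000 × 4.253 = 4.253.
Areal scale at 30.5°: h·k = 1.000 × 1.161 = 1.161.
Ratio = 4.253/1.161 ≈ 3.66.

3.66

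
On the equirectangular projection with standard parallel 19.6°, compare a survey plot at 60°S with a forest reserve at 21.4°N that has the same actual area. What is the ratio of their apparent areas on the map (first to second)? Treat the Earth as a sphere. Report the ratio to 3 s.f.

The equidistant cylindrical projection with φ₀ = 19.6° has h = 1 (meridians true) and k = cos φ₀ / cos φ along parallels.
Areal scale at 60°: h·k = 1.000 × 1.884 = 1.884.
Areal scale at 21.4°: h·k = 1.000 × 1.012 = 1.012.
Ratio = 1.884/1.012 ≈ 1.86.

1.86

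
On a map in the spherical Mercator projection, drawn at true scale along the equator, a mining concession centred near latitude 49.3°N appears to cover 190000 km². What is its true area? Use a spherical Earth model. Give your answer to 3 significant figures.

For Mercator, h = k = sec φ (a conformal cylindrical projection has a single point scale, 1/cos φ).
Areal scale = k² = sec²φ = 1/cos²(49.3°) = 1/0.6521² = 2.352.
True area = apparent / (areal scale) = 190000 / 2.352 ≈ 80800 km².

80800 km²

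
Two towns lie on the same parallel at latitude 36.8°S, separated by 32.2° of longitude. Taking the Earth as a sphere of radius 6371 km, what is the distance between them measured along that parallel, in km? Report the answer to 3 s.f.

2870 km

Arc length along a parallel = R cos φ · Δλ (with Δλ in radians).
= 6371 × cos 36.8° × (32.2° × π/180) = 6371 × 0.8007 × 0.5620 ≈ 2870 km.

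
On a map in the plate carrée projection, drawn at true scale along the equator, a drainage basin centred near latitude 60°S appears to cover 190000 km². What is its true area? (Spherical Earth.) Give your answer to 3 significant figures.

95000 km²

Plate carrée maps x = Rλ, y = Rφ. The meridian scale is h = 1 and the parallel scale is k = 1/cos φ = sec φ.
Areal scale = h·k = 1 × sec φ; at 60°, h = 1.000, k = 2.000, so h·k = 2.000.
True area = apparent / (areal scale) = 190000 / 2.000 ≈ 95000 km².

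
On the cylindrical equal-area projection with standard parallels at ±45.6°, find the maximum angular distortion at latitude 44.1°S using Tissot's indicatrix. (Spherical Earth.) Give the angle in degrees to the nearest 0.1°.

3.0°

Cylindrical equal-area (φ₀ = 45.6°): h = cos φ / cos 45.6° along meridians, k = cos 45.6° / cos φ along parallels; h·k = 1.
At 44.1°: h = 1.026, k = 0.9743; principal scales a = 1.026, b = 0.9743.
sin(ω/2) = (a − b)/(a + b) = 0.05210/2.001 = 0.02604, so ω = 2 arcsin(0.02604) ≈ 3.0°.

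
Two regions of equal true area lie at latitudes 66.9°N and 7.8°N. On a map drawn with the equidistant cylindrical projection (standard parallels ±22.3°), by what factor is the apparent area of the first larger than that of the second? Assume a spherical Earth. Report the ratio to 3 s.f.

2.53

The equidistant cylindrical projection with φ₀ = 22.3° has h = 1 (meridians true) and k = cos φ₀ / cos φ along parallels.
Areal scale at 66.9°: h·k = 1.000 × 2.358 = 2.358.
Areal scale at 7.8°: h·k = 1.000 × 0.9338 = 0.9338.
Ratio = 2.358/0.9338 ≈ 2.53.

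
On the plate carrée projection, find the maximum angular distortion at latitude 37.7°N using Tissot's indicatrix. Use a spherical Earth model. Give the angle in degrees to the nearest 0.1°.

For the equirectangular projection with φ₀ = 0 (plate carrée), h = 1 along meridians and k = sec φ along parallels.
At 37.7°: h = 1.000, k = 1.264; principal scales a = 1.264, b = 1.000.
sin(ω/2) = (a − b)/(a + b) = 0.2639/2.264 = 0.1166, so ω = 2 arcsin(0.1166) ≈ 13.4°.

13.4°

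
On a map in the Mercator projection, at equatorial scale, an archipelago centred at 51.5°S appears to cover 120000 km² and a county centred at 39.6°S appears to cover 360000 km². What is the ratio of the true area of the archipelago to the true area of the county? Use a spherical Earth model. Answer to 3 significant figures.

0.218

On Mercator the areal scale is sec²φ, so true area = apparent × cos²φ.
True area of archipelago: 120000 × cos²(51.5°) = 120000 × 0.3875 = 46500 km².
True area of county: 360000 × cos²(39.6°) = 360000 × 0.5937 = 213700 km².
Ratio = 46500 / 213700 ≈ 0.218.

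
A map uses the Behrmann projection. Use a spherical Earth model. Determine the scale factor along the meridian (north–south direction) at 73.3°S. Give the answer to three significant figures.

0.332

The Behrmann projection is cylindrical equal-area with φ₀ = 30°. Cylindrical equal-area (φ₀ = 30°): h = cos φ / cos 30° along meridians, k = cos 30° / cos φ along parallels; h·k = 1.
h = cos 73.3° / cos 30° = 0.2874/0.8660 = 0.3318.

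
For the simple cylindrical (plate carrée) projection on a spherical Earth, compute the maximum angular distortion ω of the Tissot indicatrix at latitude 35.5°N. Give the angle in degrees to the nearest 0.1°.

In the plate carrée (x = Rλ, y = Rφ), meridians are true-scale (h = 1) and parallels are stretched by k = sec φ.
At 35.5°: h = 1.000, k = 1.228; principal scales a = 1.228, b = 1.000.
sin(ω/2) = (a − b)/(a + b) = 0.2283/2.228 = 0.1025, so ω = 2 arcsin(0.1025) ≈ 11.8°.

11.8°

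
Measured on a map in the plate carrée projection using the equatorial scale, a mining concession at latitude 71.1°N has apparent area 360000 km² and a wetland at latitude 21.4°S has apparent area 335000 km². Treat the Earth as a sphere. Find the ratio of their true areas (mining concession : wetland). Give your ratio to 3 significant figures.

0.374

On the plate carrée, areal scale = h·k = 1 × sec φ, so true area = apparent × cos φ.
True area of mining concession: 360000 × cos(71.1°) = 360000 × 0.3239 = 116600 km².
True area of wetland: 335000 × cos(21.4°) = 335000 × 0.9311 = 311900 km².
Ratio = 116600 / 311900 ≈ 0.374.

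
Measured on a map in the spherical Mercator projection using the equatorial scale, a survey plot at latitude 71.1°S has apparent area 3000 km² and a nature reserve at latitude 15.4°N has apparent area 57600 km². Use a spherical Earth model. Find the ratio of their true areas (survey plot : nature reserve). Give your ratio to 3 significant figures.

0.00588

On Mercator the areal scale is sec²φ, so true area = apparent × cos²φ.
True area of survey plot: 3000 × cos²(71.1°) = 3000 × 0.1049 = 314.8 km².
True area of nature reserve: 57600 × cos²(15.4°) = 57600 × 0.9295 = 53540 km².
Ratio = 314.8 / 53540 ≈ 0.00588.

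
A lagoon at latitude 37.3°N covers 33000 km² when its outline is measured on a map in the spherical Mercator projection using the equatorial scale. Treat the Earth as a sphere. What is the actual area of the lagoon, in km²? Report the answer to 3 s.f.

Mercator is conformal, so the point scale is isotropic: h = k = sec φ = 1/cos φ.
Areal scale = k² = sec²φ = 1/cos²(37.3°) = 1/0.7955² = 1.580.
True area = apparent / (areal scale) = 33000 / 1.580 ≈ 20900 km².

20900 km²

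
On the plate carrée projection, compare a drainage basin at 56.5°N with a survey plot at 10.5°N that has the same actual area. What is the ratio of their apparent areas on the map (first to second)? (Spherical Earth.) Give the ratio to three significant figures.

1.78

In the plate carrée (x = Rλ, y = Rφ), meridians are true-scale (h = 1) and parallels are stretched by k = sec φ.
Areal scale at 56.5°: h·k = 1.000 × 1.812 = 1.812.
Areal scale at 10.5°: h·k = 1.000 × 1.017 = 1.017.
Ratio = 1.812/1.017 ≈ 1.78.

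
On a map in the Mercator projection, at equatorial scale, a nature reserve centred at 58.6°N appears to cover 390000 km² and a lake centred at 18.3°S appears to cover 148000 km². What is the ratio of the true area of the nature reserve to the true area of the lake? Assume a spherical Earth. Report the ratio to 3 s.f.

0.794

Mercator's areal exaggeration is sec²φ; hence true area = (apparent area) · cos²φ.
True area of nature reserve: 390000 × cos²(58.6°) = 390000 × 0.2715 = 105900 km².
True area of lake: 148000 × cos²(18.3°) = 148000 × 0.9014 = 133400 km².
Ratio = 105900 / 133400 ≈ 0.794.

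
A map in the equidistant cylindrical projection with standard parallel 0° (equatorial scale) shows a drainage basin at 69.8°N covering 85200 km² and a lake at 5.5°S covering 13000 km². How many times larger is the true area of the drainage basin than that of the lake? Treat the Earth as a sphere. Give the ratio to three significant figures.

2.27

Plate carrée has h = 1 and k = sec φ, giving areal scale sec φ; true area = (apparent area) · cos φ.
True area of drainage basin: 85200 × cos(69.8°) = 85200 × 0.3453 = 29420 km².
True area of lake: 13000 × cos(5.5°) = 13000 × 0.9954 = 12940 km².
Ratio = 29420 / 12940 ≈ 2.27.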